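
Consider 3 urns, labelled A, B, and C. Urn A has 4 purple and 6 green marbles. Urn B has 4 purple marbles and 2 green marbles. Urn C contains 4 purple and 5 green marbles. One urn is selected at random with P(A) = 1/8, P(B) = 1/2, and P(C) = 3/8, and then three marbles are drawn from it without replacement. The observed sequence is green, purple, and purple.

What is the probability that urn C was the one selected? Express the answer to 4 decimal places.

0.2841

The likelihood of the observed sequence under each hypothesis: P(data | urn A) = (6/10)(4/9)(3/8) = 1/10; P(data | urn B) = (2/6)(4/5)(3/4) = 1/5; P(data | urn C) = (5/9)(4/8)(3/7) = 5/42.
Multiplying each by its prior: 1/8 · 1/10 = 1/80, 1/2 · 1/5 = 1/10, 3/8 · 5/42 = 5/112; summing to 11/70.
Therefore the posterior P(urn C | data) = (5/112) / (11/70) = 25/88.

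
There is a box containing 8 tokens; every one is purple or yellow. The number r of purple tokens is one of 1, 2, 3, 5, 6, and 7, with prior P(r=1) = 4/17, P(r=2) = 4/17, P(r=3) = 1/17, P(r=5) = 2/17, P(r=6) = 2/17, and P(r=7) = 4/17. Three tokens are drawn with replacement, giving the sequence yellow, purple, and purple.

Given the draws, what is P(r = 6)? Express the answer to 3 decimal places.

Compute the likelihood of the observed sequence for each case: P(data | r = 1) = (7/8)(1/8)(1/8) = 0.013672; P(data | r = 2) = (6/8)(2/8)(2/8) = 0.046875; P(data | r = 3) = (5/8)(3/8)(3/8) = 0.087891; P(data | r = 5) = (3/8)(5/8)(5/8) = 0.14648; P(data | r = 6) = (2/8)(6/8)(6/8) = 0.14062; P(data | r = 7) = (1/8)(7/8)(7/8) = 0.095703.
Multiplying each by its prior: 4/17 · 0.013672 = 0.0032169, 4/17 · 0.046875 = 0.011029, 1/17 · 0.087891 = 0.00517, 2/17 · 0.14648 = 0.017233, 2/17 · 0.14062 = 0.016544, 4/17 · 0.095703 = 0.022518; summing to 0.075712.
By Bayes' rule, P(r = 6 | data) = (0.016544) / (0.075712) = 0.21851.

0.219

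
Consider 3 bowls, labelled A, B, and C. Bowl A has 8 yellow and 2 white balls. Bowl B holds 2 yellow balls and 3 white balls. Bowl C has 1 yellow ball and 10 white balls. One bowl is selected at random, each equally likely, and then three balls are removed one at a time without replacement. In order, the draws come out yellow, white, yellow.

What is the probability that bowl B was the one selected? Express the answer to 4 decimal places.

The likelihood of the observed sequence under each hypothesis: P(data | bowl A) = (8/10)(2/9)(7/8) = 7/45; P(data | bowl B) = (2/5)(3/4)(1/3) = 1/10; P(data | bowl C) = (1/11)(10/10)(0/9) = 0.
Multiplying each by its prior: 1/3 · 7/45 = 7/135, 1/3 · 1/10 = 1/30, 1/3 · 0 = 0; these sum to 23/270.
Hence P(bowl B | data) = (1/30) / (23/270) = 9/23.

0.3913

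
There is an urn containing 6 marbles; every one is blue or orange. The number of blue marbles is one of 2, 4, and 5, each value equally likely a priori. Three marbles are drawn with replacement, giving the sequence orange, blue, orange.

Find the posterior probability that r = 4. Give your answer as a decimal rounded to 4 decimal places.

0.3019

Under each hypothesis, the probability of the observed sequence is: P(data | r = 2) = (4/6)(2/6)(4/6) = 4/27; P(data | r = 4) = (2/6)(4/6)(2/6) = 2/27; P(data | r = 5) = (1/6)(5/6)(1/6) = 5/216.
Weighting by the prior gives 1/3 · 4/27 = 4/81, 1/3 · 2/27 = 2/81, 1/3 · 5/216 = 5/648; these sum to 53/648.
By Bayes' rule, P(r = 4 | data) = (2/81) / (53/648) = 16/53.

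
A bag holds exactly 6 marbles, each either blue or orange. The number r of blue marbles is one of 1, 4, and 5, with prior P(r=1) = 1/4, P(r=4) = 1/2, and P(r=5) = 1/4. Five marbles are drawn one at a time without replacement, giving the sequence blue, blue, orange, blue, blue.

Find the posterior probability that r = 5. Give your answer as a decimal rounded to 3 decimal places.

The likelihood of the observed sequence under each hypothesis: P(data | r = 1) = (1/6)(0/5) = 0; P(data | r = 4) = (4/6)(3/5)(2/4)(2/3)(1/2) = 1/15; P(data | r = 5) = (5/6)(4/5)(1/4)(3/3)(2/2) = 1/6.
The prior-weighted likelihoods are 1/4 · 0 = 0, 1/2 · 1/15 = 1/30, 1/4 · 1/6 = 1/24; these sum to 3/40.
So P(r = 5 | data) = (1/24) / (3/40) = 5/9.

0.556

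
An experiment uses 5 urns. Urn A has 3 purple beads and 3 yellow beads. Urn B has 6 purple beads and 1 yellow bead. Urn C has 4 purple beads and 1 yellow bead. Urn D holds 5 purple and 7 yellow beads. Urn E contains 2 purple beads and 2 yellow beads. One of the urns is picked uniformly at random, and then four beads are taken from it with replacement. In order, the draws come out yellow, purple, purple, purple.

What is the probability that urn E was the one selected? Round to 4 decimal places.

0.1738

The likelihood of the observed sequence under each hypothesis: P(data | urn A) = (3/6)(3/6)(3/6)(3/6) = 0.0625; P(data | urn B) = (1/7)(6/7)(6/7)(6/7) = 0.089963; P(data | urn C) = (1/5)(4/5)(4/5)(4/5) = 0.1024; P(data | urn D) = (7/12)(5/12)(5/12)(5/12) = 0.042197; P(data | urn E) = (2/4)(2/4)(2/4)(2/4) = 0.0625.
Weighting by the prior gives 1/5 · 0.0625 = 0.0125, 1/5 · 0.089963 = 0.017993, 1/5 · 0.1024 = 0.02048, 1/5 · 0.042197 = 0.0084394, 1/5 · 0.0625 = 0.0125; summing to 0.071912.
Hence P(urn E | data) = (0.0125) / (0.071912) = 0.17382.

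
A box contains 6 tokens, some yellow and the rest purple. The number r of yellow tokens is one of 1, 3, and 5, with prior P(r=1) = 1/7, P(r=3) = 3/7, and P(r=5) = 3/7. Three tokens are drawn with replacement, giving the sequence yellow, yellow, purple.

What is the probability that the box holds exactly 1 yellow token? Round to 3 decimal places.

0.031

Compute the likelihood of the observed sequence for each case: P(data | r = 1) = (1/6)(1/6)(5/6) = 0.023148; P(data | r = 3) = (3/6)(3/6)(3/6) = 0.125; P(data | r = 5) = (5/6)(5/6)(1/6) = 0.11574.
The prior-weighted likelihoods are 1/7 · 0.023148 = 0.0033069, 3/7 · 0.125 = 0.053571, 3/7 · 0.11574 = 0.049603; these sum to 0.10648.
Hence P(r = 1 | data) = (0.0033069) / (0.10648) = 0.031056.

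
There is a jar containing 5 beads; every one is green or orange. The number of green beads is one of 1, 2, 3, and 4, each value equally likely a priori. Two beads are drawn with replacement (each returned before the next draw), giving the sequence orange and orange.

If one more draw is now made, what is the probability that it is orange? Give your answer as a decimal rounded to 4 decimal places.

0.6667

For each hypothesis, P(data | H) works out to: P(data | r = 1) = (4/5)(4/5) = 16/25; P(data | r = 2) = (3/5)(3/5) = 9/25; P(data | r = 3) = (2/5)(2/5) = 4/25; P(data | r = 4) = (1/5)(1/5) = 1/25.
Weighting by the prior gives 1/4 · 16/25 = 4/25, 1/4 · 9/25 = 9/100, 1/4 · 4/25 = 1/25, 1/4 · 1/25 = 1/100; with total 3/10.
The posterior is then P(r = 1 | data) = 8/15, P(r = 2 | data) = 3/10, P(r = 3 | data) = 2/15, P(r = 4 | data) = 1/30.
So P(orange next | data) = Σ P(orange next | H) P(H | data) = (4/5)(8/15) + (3/5)(3/10) + (2/5)(2/15) + (1/5)(1/30) = 2/3.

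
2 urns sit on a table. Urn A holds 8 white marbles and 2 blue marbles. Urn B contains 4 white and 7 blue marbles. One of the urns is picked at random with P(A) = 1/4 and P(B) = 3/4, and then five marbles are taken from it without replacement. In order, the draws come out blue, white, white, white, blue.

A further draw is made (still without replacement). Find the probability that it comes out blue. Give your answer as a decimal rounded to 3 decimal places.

0.592

Under each hypothesis, the probability of the observed sequence is: P(data | urn A) = (2/10)(8/9)(7/8)(6/7)(1/6) = 1/45; P(data | urn B) = (7/11)(4/10)(3/9)(2/8)(6/7) = 1/55.
Weighting by the prior gives 1/4 · 1/45 = 1/180, 3/4 · 1/55 = 3/220; summing to 19/990.
Dividing through by the total gives posterior P(urn A | data) = 11/38, P(urn B | data) = 27/38.
The predictive probability is P(blue next | data) = (0)(11/38) + (5/6)(27/38) = 45/76.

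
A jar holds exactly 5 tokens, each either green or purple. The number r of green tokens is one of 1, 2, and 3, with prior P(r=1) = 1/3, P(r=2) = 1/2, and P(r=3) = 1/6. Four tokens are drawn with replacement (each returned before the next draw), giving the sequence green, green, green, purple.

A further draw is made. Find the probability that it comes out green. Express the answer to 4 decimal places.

0.4687

For each hypothesis, P(data | H) works out to: P(data | r = 1) = (1/5)(1/5)(1/5)(4/5) = 0.0064; P(data | r = 2) = (2/5)(2/5)(2/5)(3/5) = 0.0384; P(data | r = 3) = (3/5)(3/5)(3/5)(2/5) = 0.0864.
Multiplying each by its prior: 1/3 · 0.0064 = 0.0021333, 1/2 · 0.0384 = 0.0192, 1/6 · 0.0864 = 0.0144; with total 0.035733.
The posterior is then P(r = 1 | data) = 0.059701, P(r = 2 | data) = 0.53731, P(r = 3 | data) = 0.40299.
So P(green next | data) = Σ P(green next | H) P(H | data) = (1/5)(0.059701) + (2/5)(0.53731) + (3/5)(0.40299) = 0.46866.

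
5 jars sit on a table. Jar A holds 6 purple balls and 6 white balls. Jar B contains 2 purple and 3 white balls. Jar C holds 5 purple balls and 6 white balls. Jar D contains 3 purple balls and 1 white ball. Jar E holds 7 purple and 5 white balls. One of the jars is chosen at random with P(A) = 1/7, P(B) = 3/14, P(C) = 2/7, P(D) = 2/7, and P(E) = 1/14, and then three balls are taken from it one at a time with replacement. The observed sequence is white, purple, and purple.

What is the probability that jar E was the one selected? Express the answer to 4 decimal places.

0.0837

Under each hypothesis, the probability of the observed sequence is: P(data | jar A) = (6/12)(6/12)(6/12) = 0.125; P(data | jar B) = (3/5)(2/5)(2/5) = 0.096; P(data | jar C) = (6/11)(5/11)(5/11) = 0.1127; P(data | jar D) = (1/4)(3/4)(3/4) = 0.14062; P(data | jar E) = (5/12)(7/12)(7/12) = 0.14178.
The prior-weighted likelihoods are 1/7 · 0.125 = 0.017857, 3/14 · 0.096 = 0.020571, 2/7 · 0.1127 = 0.032199, 2/7 · 0.14062 = 0.040179, 1/14 · 0.14178 = 0.010127; these sum to 0.12093.
Hence P(jar E | data) = (0.010127) / (0.12093) = 0.083743.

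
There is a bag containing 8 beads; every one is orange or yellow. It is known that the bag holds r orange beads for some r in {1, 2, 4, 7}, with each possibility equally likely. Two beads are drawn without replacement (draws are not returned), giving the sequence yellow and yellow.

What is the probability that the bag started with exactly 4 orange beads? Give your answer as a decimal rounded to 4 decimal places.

0.1429

Under each hypothesis, the probability of the observed sequence is: P(data | r = 1) = (7/8)(6/7) = 3/4; P(data | r = 2) = (6/8)(5/7) = 15/28; P(data | r = 4) = (4/8)(3/7) = 3/14; P(data | r = 7) = (1/8)(0/7) = 0.
Weighting by the prior gives 1/4 · 3/4 = 3/16, 1/4 · 15/28 = 15/112, 1/4 · 3/14 = 3/56, 1/4 · 0 = 0; with total 3/8.
Therefore the posterior P(r = 4 | data) = (3/56) / (3/8) = 1/7.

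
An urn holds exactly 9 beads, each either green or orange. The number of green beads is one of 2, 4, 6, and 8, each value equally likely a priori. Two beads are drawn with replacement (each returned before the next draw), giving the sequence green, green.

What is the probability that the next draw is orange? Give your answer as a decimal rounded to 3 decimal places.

0.259

Under each hypothesis, the probability of the observed sequence is: P(data | r = 2) = (2/9)(2/9) = 4/81; P(data | r = 4) = (4/9)(4/9) = 16/81; P(data | r = 6) = (6/9)(6/9) = 4/9; P(data | r = 8) = (8/9)(8/9) = 64/81.
Multiplying each by its prior: 1/4 · 4/81 = 1/81, 1/4 · 16/81 = 4/81, 1/4 · 4/9 = 1/9, 1/4 · 64/81 = 16/81; summing to 10/27.
The posterior is then P(r = 2 | data) = 1/30, P(r = 4 | data) = 2/15, P(r = 6 | data) = 3/10, P(r = 8 | data) = 8/15.
The predictive probability is P(orange next | data) = (7/9)(1/30) + (5/9)(2/15) + (1/3)(3/10) + (1/9)(8/15) = 7/27.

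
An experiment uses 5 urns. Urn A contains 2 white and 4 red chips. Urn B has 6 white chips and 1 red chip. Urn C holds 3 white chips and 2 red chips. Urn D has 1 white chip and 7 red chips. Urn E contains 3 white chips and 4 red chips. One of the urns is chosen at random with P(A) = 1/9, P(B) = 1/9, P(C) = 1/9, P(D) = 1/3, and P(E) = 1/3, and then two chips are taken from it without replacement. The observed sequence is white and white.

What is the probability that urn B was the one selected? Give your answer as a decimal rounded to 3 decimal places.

For each hypothesis, P(data | H) works out to: P(data | urn A) = (2/6)(1/5) = 0.066667; P(data | urn B) = (6/7)(5/6) = 0.71429; P(data | urn C) = (3/5)(2/4) = 0.3; P(data | urn D) = (1/8)(0/7) = 0; P(data | urn E) = (3/7)(2/6) = 0.14286.
The prior-weighted likelihoods are 1/9 · 0.066667 = 0.0074074, 1/9 · 0.71429 = 0.079365, 1/9 · 0.3 = 0.033333, 1/3 · 0 = 0, 1/3 · 0.14286 = 0.047619; these sum to 0.16772.
So P(urn B | data) = (0.079365) / (0.16772) = 0.47319.

0.473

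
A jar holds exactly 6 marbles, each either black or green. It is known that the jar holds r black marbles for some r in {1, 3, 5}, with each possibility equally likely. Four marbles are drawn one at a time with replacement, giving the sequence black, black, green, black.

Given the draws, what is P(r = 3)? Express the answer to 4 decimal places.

The likelihood of the observed sequence under each hypothesis: P(data | r = 1) = (1/6)(1/6)(5/6)(1/6) = 0.003858; P(data | r = 3) = (3/6)(3/6)(3/6)(3/6) = 0.0625; P(data | r = 5) = (5/6)(5/6)(1/6)(5/6) = 0.096451.
The prior-weighted likelihoods are 1/3 · 0.003858 = 0.001286, 1/3 · 0.0625 = 0.020833, 1/3 · 0.096451 = 0.03215; these sum to 0.05427.
Therefore the posterior P(r = 3 | data) = (0.020833) / (0.05427) = 0.38389.

0.3839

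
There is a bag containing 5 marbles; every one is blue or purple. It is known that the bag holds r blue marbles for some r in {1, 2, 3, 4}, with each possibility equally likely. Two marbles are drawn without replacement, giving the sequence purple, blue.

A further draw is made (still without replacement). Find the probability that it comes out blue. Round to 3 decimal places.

0.500

Compute the likelihood of the observed sequence for each case: P(data | r = 1) = (4/5)(1/4) = 1/5; P(data | r = 2) = (3/5)(2/4) = 3/10; P(data | r = 3) = (2/5)(3/4) = 3/10; P(data | r = 4) = (1/5)(4/4) = 1/5.
Weighting by the prior gives 1/4 · 1/5 = 1/20, 1/4 · 3/10 = 3/40, 1/4 · 3/10 = 3/40, 1/4 · 1/5 = 1/20; with total 1/4.
Dividing through by the total gives posterior P(r = 1 | data) = 1/5, P(r = 2 | data) = 3/10, P(r = 3 | data) = 3/10, P(r = 4 | data) = 1/5.
So P(blue next | data) = Σ P(blue next | H) P(H | data) = (0)(1/5) + (1/3)(3/10) + (2/3)(3/10) + (1)(1/5) = 1/2.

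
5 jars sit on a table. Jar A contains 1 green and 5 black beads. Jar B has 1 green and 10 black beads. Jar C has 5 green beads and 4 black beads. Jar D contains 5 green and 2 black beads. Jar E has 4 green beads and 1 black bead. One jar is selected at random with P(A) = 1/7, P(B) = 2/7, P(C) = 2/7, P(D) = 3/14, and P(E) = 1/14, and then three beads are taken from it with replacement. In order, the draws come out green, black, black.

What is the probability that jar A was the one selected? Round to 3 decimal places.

0.197

For each hypothesis, P(data | H) works out to: P(data | jar A) = (1/6)(5/6)(5/6) = 0.11574; P(data | jar B) = (1/11)(10/11)(10/11) = 0.075131; P(data | jar C) = (5/9)(4/9)(4/9) = 0.10974; P(data | jar D) = (5/7)(2/7)(2/7) = 0.058309; P(data | jar E) = (4/5)(1/5)(1/5) = 0.032.
Weighting by the prior gives 1/7 · 0.11574 = 0.016534, 2/7 · 0.075131 = 0.021466, 2/7 · 0.10974 = 0.031354, 3/14 · 0.058309 = 0.012495, 1/14 · 0.032 = 0.0022857; summing to 0.084135.
Hence P(jar A | data) = (0.016534) / (0.084135) = 0.19652.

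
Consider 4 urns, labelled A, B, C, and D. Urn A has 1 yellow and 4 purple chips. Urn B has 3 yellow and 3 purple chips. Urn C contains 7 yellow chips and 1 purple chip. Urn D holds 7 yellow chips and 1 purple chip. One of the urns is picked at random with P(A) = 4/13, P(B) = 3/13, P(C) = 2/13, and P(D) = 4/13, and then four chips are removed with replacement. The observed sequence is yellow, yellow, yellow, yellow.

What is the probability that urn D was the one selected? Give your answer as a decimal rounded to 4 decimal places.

For each hypothesis, P(data | H) works out to: P(data | urn A) = (1/5)(1/5)(1/5)(1/5) = 0.0016; P(data | urn B) = (3/6)(3/6)(3/6)(3/6) = 0.0625; P(data | urn C) = (7/8)(7/8)(7/8)(7/8) = 0.58618; P(data | urn D) = (7/8)(7/8)(7/8)(7/8) = 0.58618.
Multiplying each by its prior: 4/13 · 0.0016 = 0.00049231, 3/13 · 0.0625 = 0.014423, 2/13 · 0.58618 = 0.090182, 4/13 · 0.58618 = 0.18036; with total 0.28546.
By Bayes' rule, P(urn D | data) = (0.18036) / (0.28546) = 0.63183.

0.6318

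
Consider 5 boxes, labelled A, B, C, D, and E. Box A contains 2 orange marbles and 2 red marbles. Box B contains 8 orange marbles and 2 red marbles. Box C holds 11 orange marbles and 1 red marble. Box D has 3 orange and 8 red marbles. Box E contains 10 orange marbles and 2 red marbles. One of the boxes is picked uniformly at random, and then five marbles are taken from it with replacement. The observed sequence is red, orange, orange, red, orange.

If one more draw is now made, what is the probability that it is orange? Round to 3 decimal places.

Under each hypothesis, the probability of the observed sequence is: P(data | box A) = (2/4)(2/4)(2/4)(2/4)(2/4) = 0.03125; P(data | box B) = (2/10)(8/10)(8/10)(2/10)(8/10) = 0.02048; P(data | box C) = (1/12)(11/12)(11/12)(1/12)(11/12) = 0.005349; P(data | box D) = (8/11)(3/11)(3/11)(8/11)(3/11) = 0.01073; P(data | box E) = (2/12)(10/12)(10/12)(2/12)(10/12) = 0.016075.
The prior-weighted likelihoods are 1/5 · 0.03125 = 0.00625, 1/5 · 0.02048 = 0.004096, 1/5 · 0.005349 = 0.0010698, 1/5 · 0.01073 = 0.0021459, 1/5 · 0.016075 = 0.003215; summing to 0.016777.
Normalising, the posterior is P(box A | data) = 0.37254, P(box B | data) = 0.24415, P(box C | data) = 0.063767, P(box D | data) = 0.12791, P(box E | data) = 0.19164.
So P(orange next | data) = Σ P(orange next | H) P(H | data) = (1/2)(0.37254) + (4/5)(0.24415) + (11/12)(0.063767) + (3/11)(0.12791) + (5/6)(0.19164) = 0.63462.

0.635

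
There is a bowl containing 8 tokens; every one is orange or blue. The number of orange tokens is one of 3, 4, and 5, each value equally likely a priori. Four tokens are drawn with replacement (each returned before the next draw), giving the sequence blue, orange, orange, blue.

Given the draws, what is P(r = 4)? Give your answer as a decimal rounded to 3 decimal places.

Under each hypothesis, the probability of the observed sequence is: P(data | r = 3) = (5/8)(3/8)(3/8)(5/8) = 0.054932; P(data | r = 4) = (4/8)(4/8)(4/8)(4/8) = 0.0625; P(data | r = 5) = (3/8)(5/8)(5/8)(3/8) = 0.054932.
The prior-weighted likelihoods are 1/3 · 0.054932 = 0.018311, 1/3 · 0.0625 = 0.020833, 1/3 · 0.054932 = 0.018311; these sum to 0.057454.
By Bayes' rule, P(r = 4 | data) = (0.020833) / (0.057454) = 0.36261.

0.363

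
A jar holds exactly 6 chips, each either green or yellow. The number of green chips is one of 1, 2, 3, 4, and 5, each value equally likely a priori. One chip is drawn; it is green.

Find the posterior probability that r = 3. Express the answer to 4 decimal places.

0.2000

Under each hypothesis, the probability of this draw is: P(data | r = 1) = (1/6) = 1/6; P(data | r = 2) = (2/6) = 1/3; P(data | r = 3) = (3/6) = 1/2; P(data | r = 4) = (4/6) = 2/3; P(data | r = 5) = (5/6) = 5/6.
The prior-weighted likelihoods are 1/5 · 1/6 = 1/30, 1/5 · 1/3 = 1/15, 1/5 · 1/2 = 1/10, 1/5 · 2/3 = 2/15, 1/5 · 5/6 = 1/6; summing to 1/2.
So P(r = 3 | data) = (1/10) / (1/2) = 1/5.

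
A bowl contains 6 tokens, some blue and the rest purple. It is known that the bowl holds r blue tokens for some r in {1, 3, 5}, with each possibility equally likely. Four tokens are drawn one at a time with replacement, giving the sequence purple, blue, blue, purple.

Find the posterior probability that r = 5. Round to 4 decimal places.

0.1908

Under each hypothesis, the probability of the observed sequence is: P(data | r = 1) = (5/6)(1/6)(1/6)(5/6) = 0.01929; P(data | r = 3) = (3/6)(3/6)(3/6)(3/6) = 0.0625; P(data | r = 5) = (1/6)(5/6)(5/6)(1/6) = 0.01929.
Weighting by the prior gives 1/3 · 0.01929 = 0.00643, 1/3 · 0.0625 = 0.020833, 1/3 · 0.01929 = 0.00643; summing to 0.033693.
By Bayes' rule, P(r = 5 | data) = (0.00643) / (0.033693) = 0.19084.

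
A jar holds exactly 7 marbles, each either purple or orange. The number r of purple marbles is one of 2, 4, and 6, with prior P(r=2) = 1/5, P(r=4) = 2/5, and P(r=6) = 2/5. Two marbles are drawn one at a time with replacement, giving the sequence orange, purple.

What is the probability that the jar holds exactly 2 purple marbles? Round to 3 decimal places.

0.217

The likelihood of the observed sequence under each hypothesis: P(data | r = 2) = (5/7)(2/7) = 10/49; P(data | r = 4) = (3/7)(4/7) = 12/49; P(data | r = 6) = (1/7)(6/7) = 6/49.
The prior-weighted likelihoods are 1/5 · 10/49 = 2/49, 2/5 · 12/49 = 24/245, 2/5 · 6/49 = 12/245; summing to 46/245.
Therefore the posterior P(r = 2 | data) = (2/49) / (46/245) = 5/23.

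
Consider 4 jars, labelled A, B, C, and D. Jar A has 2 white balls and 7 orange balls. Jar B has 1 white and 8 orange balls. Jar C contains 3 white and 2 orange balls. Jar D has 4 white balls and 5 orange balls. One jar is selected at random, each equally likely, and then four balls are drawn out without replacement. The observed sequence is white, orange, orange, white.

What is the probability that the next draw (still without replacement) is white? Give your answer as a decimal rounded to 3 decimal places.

Compute the likelihood of the observed sequence for each case: P(data | jar A) = (2/9)(7/8)(6/7)(1/6) = 1/36; P(data | jar B) = (1/9)(8/8)(7/7)(0/6) = 0; P(data | jar C) = (3/5)(2/4)(1/3)(2/2) = 1/10; P(data | jar D) = (4/9)(5/8)(4/7)(3/6) = 5/63.
Weighting by the prior gives 1/4 · 1/36 = 1/144, 1/4 · 0 = 0, 1/4 · 1/10 = 1/40, 1/4 · 5/63 = 5/252; these sum to 29/560.
Dividing through by the total gives posterior P(jar A | data) = 35/261, P(jar B | data) = 0, P(jar C | data) = 14/29, P(jar D | data) = 100/261.
Averaging over the posterior, P(white next | data) = (0)(35/261) + (1)(14/29) + (2/5)(100/261) = 166/261.

0.636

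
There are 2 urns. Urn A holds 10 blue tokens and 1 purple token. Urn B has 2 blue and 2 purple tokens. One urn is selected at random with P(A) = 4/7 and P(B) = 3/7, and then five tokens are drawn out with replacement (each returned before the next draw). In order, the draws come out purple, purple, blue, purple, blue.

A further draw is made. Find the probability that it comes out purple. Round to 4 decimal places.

The likelihood of the observed sequence under each hypothesis: P(data | urn A) = (1/11)(1/11)(10/11)(1/11)(10/11) = 0.00062092; P(data | urn B) = (2/4)(2/4)(2/4)(2/4)(2/4) = 0.03125.
Weighting by the prior gives 4/7 · 0.00062092 = 0.00035481, 3/7 · 0.03125 = 0.013393; with total 0.013748.
Normalising, the posterior is P(urn A | data) = 0.025809, P(urn B | data) = 0.97419.
Averaging over the posterior, P(purple next | data) = (1/11)(0.025809) + (1/2)(0.97419) = 0.48944.

0.4894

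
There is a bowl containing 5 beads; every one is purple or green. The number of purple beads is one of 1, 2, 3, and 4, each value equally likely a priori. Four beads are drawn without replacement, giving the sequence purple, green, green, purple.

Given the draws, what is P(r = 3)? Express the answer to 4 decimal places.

0.5000

For each hypothesis, P(data | H) works out to: P(data | r = 1) = (1/5)(4/4)(3/3)(0/2) = 0; P(data | r = 2) = (2/5)(3/4)(2/3)(1/2) = 1/10; P(data | r = 3) = (3/5)(2/4)(1/3)(2/2) = 1/10; P(data | r = 4) = (4/5)(1/4)(0/3) = 0.
Multiplying each by its prior: 1/4 · 0 = 0, 1/4 · 1/10 = 1/40, 1/4 · 1/10 = 1/40, 1/4 · 0 = 0; summing to 1/20.
Hence P(r = 3 | data) = (1/40) / (1/20) = 1/2.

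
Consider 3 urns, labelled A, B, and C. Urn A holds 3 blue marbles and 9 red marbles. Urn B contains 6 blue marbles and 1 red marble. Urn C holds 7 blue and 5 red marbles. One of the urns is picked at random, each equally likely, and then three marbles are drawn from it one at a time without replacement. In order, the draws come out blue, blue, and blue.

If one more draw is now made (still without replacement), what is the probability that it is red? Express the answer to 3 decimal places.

0.321

Under each hypothesis, the probability of the observed sequence is: P(data | urn A) = (3/12)(2/11)(1/10) = 0.0045455; P(data | urn B) = (6/7)(5/6)(4/5) = 0.57143; P(data | urn C) = (7/12)(6/11)(5/10) = 0.15909.
Weighting by the prior gives 1/3 · 0.0045455 = 0.0015152, 1/3 · 0.57143 = 0.19048, 1/3 · 0.15909 = 0.05303; summing to 0.24502.
The posterior is then P(urn A | data) = 0.0061837, P(urn B | data) = 0.77739, P(urn C | data) = 0.21643.
The predictive probability is P(red next | data) = (1)(0.0061837) + (1/4)(0.77739) + (5/9)(0.21643) = 0.32077.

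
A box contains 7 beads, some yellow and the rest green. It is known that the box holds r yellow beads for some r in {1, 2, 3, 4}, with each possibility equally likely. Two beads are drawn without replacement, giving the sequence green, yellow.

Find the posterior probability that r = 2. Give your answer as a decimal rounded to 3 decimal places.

Compute the likelihood of the observed sequence for each case: P(data | r = 1) = (6/7)(1/6) = 1/7; P(data | r = 2) = (5/7)(2/6) = 5/21; P(data | r = 3) = (4/7)(3/6) = 2/7; P(data | r = 4) = (3/7)(4/6) = 2/7.
Multiplying each by its prior: 1/4 · 1/7 = 1/28, 1/4 · 5/21 = 5/84, 1/4 · 2/7 = 1/14, 1/4 · 2/7 = 1/14; these sum to 5/21.
So P(r = 2 | data) = (5/84) / (5/21) = 1/4.

0.250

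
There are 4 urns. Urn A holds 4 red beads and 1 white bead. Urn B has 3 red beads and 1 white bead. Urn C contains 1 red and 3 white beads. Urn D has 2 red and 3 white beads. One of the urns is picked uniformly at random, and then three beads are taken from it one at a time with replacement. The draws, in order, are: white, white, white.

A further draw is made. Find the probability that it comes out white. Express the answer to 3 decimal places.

0.683

For each hypothesis, P(data | H) works out to: P(data | urn A) = (1/5)(1/5)(1/5) = 0.008; P(data | urn B) = (1/4)(1/4)(1/4) = 0.015625; P(data | urn C) = (3/4)(3/4)(3/4) = 0.42188; P(data | urn D) = (3/5)(3/5)(3/5) = 0.216.
Multiplying each by its prior: 1/4 · 0.008 = 0.002, 1/4 · 0.015625 = 0.0039062, 1/4 · 0.42188 = 0.10547, 1/4 · 0.216 = 0.054; these sum to 0.16537.
Normalising, the posterior is P(urn A | data) = 0.012094, P(urn B | data) = 0.023621, P(urn C | data) = 0.63776, P(urn D | data) = 0.32653.
Averaging over the posterior, P(white next | data) = (1/5)(0.012094) + (1/4)(0.023621) + (3/4)(0.63776) + (3/5)(0.32653) = 0.68256.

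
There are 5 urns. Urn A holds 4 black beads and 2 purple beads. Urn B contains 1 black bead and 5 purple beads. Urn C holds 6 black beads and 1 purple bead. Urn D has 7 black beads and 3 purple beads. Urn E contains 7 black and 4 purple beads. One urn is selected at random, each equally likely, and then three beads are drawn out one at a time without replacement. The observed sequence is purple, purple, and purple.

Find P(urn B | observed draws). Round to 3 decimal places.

0.939

Compute the likelihood of the observed sequence for each case: P(data | urn A) = (2/6)(1/5)(0/4) = 0; P(data | urn B) = (5/6)(4/5)(3/4) = 0.5; P(data | urn C) = (1/7)(0/6) = 0; P(data | urn D) = (3/10)(2/9)(1/8) = 0.0083333; P(data | urn E) = (4/11)(3/10)(2/9) = 0.024242.
The prior-weighted likelihoods are 1/5 · 0 = 0, 1/5 · 0.5 = 0.1, 1/5 · 0 = 0, 1/5 · 0.0083333 = 0.0016667, 1/5 · 0.024242 = 0.0048485; summing to 0.10652.
Hence P(urn B | data) = (0.1) / (0.10652) = 0.93883.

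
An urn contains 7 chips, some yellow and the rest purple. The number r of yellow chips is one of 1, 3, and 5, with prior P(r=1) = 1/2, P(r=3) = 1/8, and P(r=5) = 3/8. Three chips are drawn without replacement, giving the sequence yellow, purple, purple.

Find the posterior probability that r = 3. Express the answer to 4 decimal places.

Under each hypothesis, the probability of the observed sequence is: P(data | r = 1) = (1/7)(6/6)(5/5) = 1/7; P(data | r = 3) = (3/7)(4/6)(3/5) = 6/35; P(data | r = 5) = (5/7)(2/6)(1/5) = 1/21.
Multiplying each by its prior: 1/2 · 1/7 = 1/14, 1/8 · 6/35 = 3/140, 3/8 · 1/21 = 1/56; these sum to 31/280.
Hence P(r = 3 | data) = (3/140) / (31/280) = 6/31.

0.1935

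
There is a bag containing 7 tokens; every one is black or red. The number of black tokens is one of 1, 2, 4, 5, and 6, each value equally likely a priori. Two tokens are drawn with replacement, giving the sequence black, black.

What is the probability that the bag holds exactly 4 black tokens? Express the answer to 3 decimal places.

0.195

The likelihood of the observed sequence under each hypothesis: P(data | r = 1) = (1/7)(1/7) = 1/49; P(data | r = 2) = (2/7)(2/7) = 4/49; P(data | r = 4) = (4/7)(4/7) = 16/49; P(data | r = 5) = (5/7)(5/7) = 25/49; P(data | r = 6) = (6/7)(6/7) = 36/49.
Weighting by the prior gives 1/5 · 1/49 = 1/245, 1/5 · 4/49 = 4/245, 1/5 · 16/49 = 16/245, 1/5 · 25/49 = 5/49, 1/5 · 36/49 = 36/245; summing to 82/245.
By Bayes' rule, P(r = 4 | data) = (16/245) / (82/245) = 8/41.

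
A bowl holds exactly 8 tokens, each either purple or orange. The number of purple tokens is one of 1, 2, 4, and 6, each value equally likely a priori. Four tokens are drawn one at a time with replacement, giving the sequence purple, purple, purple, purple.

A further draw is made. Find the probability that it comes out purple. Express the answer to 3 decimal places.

Under each hypothesis, the probability of the observed sequence is: P(data | r = 1) = (1/8)(1/8)(1/8)(1/8) = 0.00024414; P(data | r = 2) = (2/8)(2/8)(2/8)(2/8) = 0.0039062; P(data | r = 4) = (4/8)(4/8)(4/8)(4/8) = 0.0625; P(data | r = 6) = (6/8)(6/8)(6/8)(6/8) = 0.31641.
The prior-weighted likelihoods are 1/4 · 0.00024414 = 6.1035e-05, 1/4 · 0.0039062 = 0.00097656, 1/4 · 0.0625 = 0.015625, 1/4 · 0.31641 = 0.079102; with total 0.095764.
Dividing through by the total gives posterior P(r = 1 | data) = 0.00063735, P(r = 2 | data) = 0.010198, P(r = 4 | data) = 0.16316, P(r = 6 | data) = 0.826.
The predictive probability is P(purple next | data) = (1/8)(0.00063735) + (1/4)(0.010198) + (1/2)(0.16316) + (3/4)(0.826) = 0.70371.

0.704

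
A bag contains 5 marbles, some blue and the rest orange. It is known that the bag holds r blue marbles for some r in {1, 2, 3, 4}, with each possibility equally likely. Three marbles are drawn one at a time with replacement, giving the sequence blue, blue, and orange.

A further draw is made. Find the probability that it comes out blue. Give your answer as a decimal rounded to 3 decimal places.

0.584

Compute the likelihood of the observed sequence for each case: P(data | r = 1) = (1/5)(1/5)(4/5) = 4/125; P(data | r = 2) = (2/5)(2/5)(3/5) = 12/125; P(data | r = 3) = (3/5)(3/5)(2/5) = 18/125; P(data | r = 4) = (4/5)(4/5)(1/5) = 16/125.
Multiplying each by its prior: 1/4 · 4/125 = 1/125, 1/4 · 12/125 = 3/125, 1/4 · 18/125 = 9/250, 1/4 · 16/125 = 4/125; summing to 1/10.
Dividing through by the total gives posterior P(r = 1 | data) = 2/25, P(r = 2 | data) = 6/25, P(r = 3 | data) = 9/25, P(r = 4 | data) = 8/25.
Averaging over the posterior, P(blue next | data) = (1/5)(2/25) + (2/5)(6/25) + (3/5)(9/25) + (4/5)(8/25) = 73/125.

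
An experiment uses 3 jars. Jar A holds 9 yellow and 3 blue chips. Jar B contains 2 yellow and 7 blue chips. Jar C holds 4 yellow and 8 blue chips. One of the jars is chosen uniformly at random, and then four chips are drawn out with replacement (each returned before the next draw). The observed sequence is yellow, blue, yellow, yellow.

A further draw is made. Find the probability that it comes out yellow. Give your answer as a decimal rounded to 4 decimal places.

For each hypothesis, P(data | H) works out to: P(data | jar A) = (9/12)(3/12)(9/12)(9/12) = 0.10547; P(data | jar B) = (2/9)(7/9)(2/9)(2/9) = 0.0085353; P(data | jar C) = (4/12)(8/12)(4/12)(4/12) = 0.024691.
The prior-weighted likelihoods are 1/3 · 0.10547 = 0.035156, 1/3 · 0.0085353 = 0.0028451, 1/3 · 0.024691 = 0.0082305; summing to 0.046232.
Dividing through by the total gives posterior P(jar A | data) = 0.76043, P(jar B | data) = 0.06154, P(jar C | data) = 0.17803.
The predictive probability is P(yellow next | data) = (3/4)(0.76043) + (2/9)(0.06154) + (1/3)(0.17803) = 0.64334.

0.6433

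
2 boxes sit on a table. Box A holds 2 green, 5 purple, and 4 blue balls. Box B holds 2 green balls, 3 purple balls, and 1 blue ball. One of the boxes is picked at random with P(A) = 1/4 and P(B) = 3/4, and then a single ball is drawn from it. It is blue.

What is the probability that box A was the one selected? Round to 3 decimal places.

The likelihood of this draw under each hypothesis: P(data | box A) = (4/11) = 4/11; P(data | box B) = (1/6) = 1/6.
Multiplying each by its prior: 1/4 · 4/11 = 1/11, 3/4 · 1/6 = 1/8; summing to 19/88.
So P(box A | data) = (1/11) / (19/88) = 8/19.

0.421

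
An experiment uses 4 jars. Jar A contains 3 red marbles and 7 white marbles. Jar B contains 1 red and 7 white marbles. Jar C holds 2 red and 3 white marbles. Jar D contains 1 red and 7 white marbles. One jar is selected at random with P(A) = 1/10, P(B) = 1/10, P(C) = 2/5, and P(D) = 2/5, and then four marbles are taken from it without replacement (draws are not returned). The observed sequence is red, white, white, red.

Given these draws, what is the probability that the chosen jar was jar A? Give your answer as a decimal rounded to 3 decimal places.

The likelihood of the observed sequence under each hypothesis: P(data | jar A) = (3/10)(7/9)(6/8)(2/7) = 1/20; P(data | jar B) = (1/8)(7/7)(6/6)(0/5) = 0; P(data | jar C) = (2/5)(3/4)(2/3)(1/2) = 1/10; P(data | jar D) = (1/8)(7/7)(6/6)(0/5) = 0.
The prior-weighted likelihoods are 1/10 · 1/20 = 1/200, 1/10 · 0 = 0, 2/5 · 1/10 = 1/25, 2/5 · 0 = 0; with total 9/200.
Therefore the posterior P(jar A | data) = (1/200) / (9/200) = 1/9.

0.111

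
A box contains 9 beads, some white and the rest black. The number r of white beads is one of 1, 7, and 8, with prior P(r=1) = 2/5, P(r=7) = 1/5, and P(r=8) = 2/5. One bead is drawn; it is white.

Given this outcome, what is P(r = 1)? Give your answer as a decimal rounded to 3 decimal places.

0.080

Under each hypothesis, the probability of this draw is: P(data | r = 1) = (1/9) = 1/9; P(data | r = 7) = (7/9) = 7/9; P(data | r = 8) = (8/9) = 8/9.
Multiplying each by its prior: 2/5 · 1/9 = 2/45, 1/5 · 7/9 = 7/45, 2/5 · 8/9 = 16/45; these sum to 5/9.
By Bayes' rule, P(r = 1 | data) = (2/45) / (5/9) = 2/25.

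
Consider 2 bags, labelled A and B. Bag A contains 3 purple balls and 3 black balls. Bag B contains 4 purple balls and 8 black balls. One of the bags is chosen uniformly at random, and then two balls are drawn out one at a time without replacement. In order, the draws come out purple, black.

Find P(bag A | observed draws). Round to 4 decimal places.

0.5531

Under each hypothesis, the probability of the observed sequence is: P(data | bag A) = (3/6)(3/5) = 3/10; P(data | bag B) = (4/12)(8/11) = 8/33.
Multiplying each by its prior: 1/2 · 3/10 = 3/20, 1/2 · 8/33 = 4/33; with total 179/660.
By Bayes' rule, P(bag A | data) = (3/20) / (179/660) = 99/179.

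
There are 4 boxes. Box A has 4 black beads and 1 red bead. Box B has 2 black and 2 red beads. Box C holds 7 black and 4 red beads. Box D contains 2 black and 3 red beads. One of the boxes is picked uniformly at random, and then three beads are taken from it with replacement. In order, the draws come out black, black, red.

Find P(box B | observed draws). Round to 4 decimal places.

0.2519

For each hypothesis, P(data | H) works out to: P(data | box A) = (4/5)(4/5)(1/5) = 0.128; P(data | box B) = (2/4)(2/4)(2/4) = 0.125; P(data | box C) = (7/11)(7/11)(4/11) = 0.14726; P(data | box D) = (2/5)(2/5)(3/5) = 0.096.
Weighting by the prior gives 1/4 · 0.128 = 0.032, 1/4 · 0.125 = 0.03125, 1/4 · 0.14726 = 0.036814, 1/4 · 0.096 = 0.024; these sum to 0.12406.
So P(box B | data) = (0.03125) / (0.12406) = 0.25189.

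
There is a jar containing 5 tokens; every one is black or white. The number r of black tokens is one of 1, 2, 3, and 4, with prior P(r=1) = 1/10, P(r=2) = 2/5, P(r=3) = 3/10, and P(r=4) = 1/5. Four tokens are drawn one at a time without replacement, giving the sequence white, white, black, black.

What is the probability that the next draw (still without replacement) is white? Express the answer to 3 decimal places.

0.571

The likelihood of the observed sequence under each hypothesis: P(data | r = 1) = (4/5)(3/4)(1/3)(0/2) = 0; P(data | r = 2) = (3/5)(2/4)(2/3)(1/2) = 1/10; P(data | r = 3) = (2/5)(1/4)(3/3)(2/2) = 1/10; P(data | r = 4) = (1/5)(0/4) = 0.
Weighting by the prior gives 1/10 · 0 = 0, 2/5 · 1/10 = 1/25, 3/10 · 1/10 = 3/100, 1/5 · 0 = 0; these sum to 7/100.
The posterior is then P(r = 1 | data) = 0, P(r = 2 | data) = 4/7, P(r = 3 | data) = 3/7, P(r = 4 | data) = 0.
So P(white next | data) = Σ P(white next | H) P(H | data) = (1)(4/7) + (0)(3/7) = 4/7.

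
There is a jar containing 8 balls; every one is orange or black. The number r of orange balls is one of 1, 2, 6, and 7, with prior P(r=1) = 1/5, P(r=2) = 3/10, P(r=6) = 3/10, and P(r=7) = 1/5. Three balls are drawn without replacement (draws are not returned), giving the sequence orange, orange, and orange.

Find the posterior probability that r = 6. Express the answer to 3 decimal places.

For each hypothesis, P(data | H) works out to: P(data | r = 1) = (1/8)(0/7) = 0; P(data | r = 2) = (2/8)(1/7)(0/6) = 0; P(data | r = 6) = (6/8)(5/7)(4/6) = 5/14; P(data | r = 7) = (7/8)(6/7)(5/6) = 5/8.
Multiplying each by its prior: 1/5 · 0 = 0, 3/10 · 0 = 0, 3/10 · 5/14 = 3/28, 1/5 · 5/8 = 1/8; summing to 13/56.
By Bayes' rule, P(r = 6 | data) = (3/28) / (13/56) = 6/13.

0.462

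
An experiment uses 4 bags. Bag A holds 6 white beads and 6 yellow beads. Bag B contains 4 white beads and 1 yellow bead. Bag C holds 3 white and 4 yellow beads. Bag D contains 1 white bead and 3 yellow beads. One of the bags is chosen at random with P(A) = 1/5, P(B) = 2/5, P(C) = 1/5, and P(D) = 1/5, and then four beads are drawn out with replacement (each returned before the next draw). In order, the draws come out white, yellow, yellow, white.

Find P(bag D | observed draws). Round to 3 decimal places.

For each hypothesis, P(data | H) works out to: P(data | bag A) = (6/12)(6/12)(6/12)(6/12) = 0.0625; P(data | bag B) = (4/5)(1/5)(1/5)(4/5) = 0.0256; P(data | bag C) = (3/7)(4/7)(4/7)(3/7) = 0.059975; P(data | bag D) = (1/4)(3/4)(3/4)(1/4) = 0.035156.
Multiplying each by its prior: 1/5 · 0.0625 = 0.0125, 2/5 · 0.0256 = 0.01024, 1/5 · 0.059975 = 0.011995, 1/5 · 0.035156 = 0.0070313; summing to 0.041766.
Therefore the posterior P(bag D | data) = (0.0070313) / (0.041766) = 0.16835.

0.168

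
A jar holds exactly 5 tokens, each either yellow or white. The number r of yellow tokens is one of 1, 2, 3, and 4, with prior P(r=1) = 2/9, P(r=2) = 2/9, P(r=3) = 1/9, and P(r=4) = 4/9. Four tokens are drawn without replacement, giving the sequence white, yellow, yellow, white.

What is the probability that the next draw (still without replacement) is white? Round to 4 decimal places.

0.6667

Compute the likelihood of the observed sequence for each case: P(data | r = 1) = (4/5)(1/4)(0/3) = 0; P(data | r = 2) = (3/5)(2/4)(1/3)(2/2) = 1/10; P(data | r = 3) = (2/5)(3/4)(2/3)(1/2) = 1/10; P(data | r = 4) = (1/5)(4/4)(3/3)(0/2) = 0.
The prior-weighted likelihoods are 2/9 · 0 = 0, 2/9 · 1/10 = 1/45, 1/9 · 1/10 = 1/90, 4/9 · 0 = 0; with total 1/30.
Dividing through by the total gives posterior P(r = 1 | data) = 0, P(r = 2 | data) = 2/3, P(r = 3 | data) = 1/3, P(r = 4 | data) = 0.
The predictive probability is P(white next | data) = (1)(2/3) + (0)(1/3) = 2/3.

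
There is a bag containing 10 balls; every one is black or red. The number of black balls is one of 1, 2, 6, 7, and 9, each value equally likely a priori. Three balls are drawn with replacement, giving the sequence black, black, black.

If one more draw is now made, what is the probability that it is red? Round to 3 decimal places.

0.208

For each hypothesis, P(data | H) works out to: P(data | r = 1) = (1/10)(1/10)(1/10) = 0.001; P(data | r = 2) = (2/10)(2/10)(2/10) = 0.008; P(data | r = 6) = (6/10)(6/10)(6/10) = 0.216; P(data | r = 7) = (7/10)(7/10)(7/10) = 0.343; P(data | r = 9) = (9/10)(9/10)(9/10) = 0.729.
The prior-weighted likelihoods are 1/5 · 0.001 = 0.0002, 1/5 · 0.008 = 0.0016, 1/5 · 0.216 = 0.0432, 1/5 · 0.343 = 0.0686, 1/5 · 0.729 = 0.1458; these sum to 0.2594.
Normalising, the posterior is P(r = 1 | data) = 0.00077101, P(r = 2 | data) = 0.0061681, P(r = 6 | data) = 0.16654, P(r = 7 | data) = 0.26446, P(r = 9 | data) = 0.56207.
The predictive probability is P(red next | data) = (9/10)(0.00077101) + (4/5)(0.0061681) + (2/5)(0.16654) + (3/10)(0.26446) + (1/10)(0.56207) = 0.20779.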